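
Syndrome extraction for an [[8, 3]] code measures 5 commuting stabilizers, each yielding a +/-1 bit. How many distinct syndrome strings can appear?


Each stabilizer generator gives a binary (+1 or -1) measurement outcome.
With 5 independent generators:
Total syndromes = 2^5
= 32

32


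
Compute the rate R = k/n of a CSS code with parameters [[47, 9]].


Code rate R = k/n
= 9/47
= 0.1915

0.1915


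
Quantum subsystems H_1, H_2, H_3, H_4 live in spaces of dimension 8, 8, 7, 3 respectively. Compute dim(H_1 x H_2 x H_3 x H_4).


dim(H_1 x H_2 x H_3 x H_4) = 8 * 8 * 7 * 3
= 64 * 7 * 3
= 448 * 3
= 1344

1344


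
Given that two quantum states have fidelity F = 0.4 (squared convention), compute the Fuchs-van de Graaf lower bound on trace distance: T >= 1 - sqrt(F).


Fuchs-van de Graaf (squared-fidelity convention): 1 - sqrt(F) <= T <= sqrt(1 - F).
Lower bound: T >= 1 - sqrt(F)
sqrt(F) = sqrt(0.4) = 0.6325
T >= 1 - 0.6325
T >= 0.3675

0.3675


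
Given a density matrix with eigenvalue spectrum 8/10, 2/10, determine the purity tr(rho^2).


tr(rho^2) = sum of eigenvalues squared
= (8/10)^2 + (2/10)^2
= (64 + 4) / 100
= 68/100
= 0.6800

0.6800


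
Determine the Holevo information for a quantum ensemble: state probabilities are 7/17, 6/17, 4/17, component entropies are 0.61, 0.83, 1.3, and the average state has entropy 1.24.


chi = S(rho) - sum_i p_i * S(rho_i)
Weighted entropy = 7/17 * 0.61 + 6/17 * 0.83 + 4/17 * 1.3
= 0.8500
chi = 1.24 - 0.8500
= 0.3900

0.3900


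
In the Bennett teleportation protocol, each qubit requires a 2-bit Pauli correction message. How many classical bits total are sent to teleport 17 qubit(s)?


Quantum teleportation requires 2 classical bits per qubit teleported.
17 qubit(s) -> 2 * 17 = 34 classical bits

34


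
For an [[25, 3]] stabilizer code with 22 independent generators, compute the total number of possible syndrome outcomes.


Each stabilizer generator gives a binary (+1 or -1) measurement outcome.
With 22 independent generators:
Total syndromes = 2^22
= 4194304

4194304


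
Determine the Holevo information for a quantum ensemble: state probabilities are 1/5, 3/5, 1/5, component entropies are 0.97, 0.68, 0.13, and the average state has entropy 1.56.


chi = S(rho) - sum_i p_i * S(rho_i)
Weighted entropy = 1/5 * 0.97 + 3/5 * 0.68 + 1/5 * 0.13
= 0.6280
chi = 1.56 - 0.6280
= 0.9320

0.9320


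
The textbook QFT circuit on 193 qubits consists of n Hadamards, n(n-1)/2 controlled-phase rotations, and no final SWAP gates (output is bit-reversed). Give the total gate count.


Hadamard gates: 193
Controlled rotations: n*(n-1)/2 = 193*192/2 = 18528
SWAP gates: 0 (omitted)
Total = 193 + 18528
= 18721

18721


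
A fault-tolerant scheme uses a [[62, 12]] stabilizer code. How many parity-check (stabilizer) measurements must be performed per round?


For an [[n,k]] stabilizer code:
Number of stabilizer generators = n - k
= 62 - 12
= 50

50


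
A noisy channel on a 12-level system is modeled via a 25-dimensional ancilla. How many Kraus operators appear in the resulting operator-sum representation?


Tracing out the environment in an orthonormal basis {|i>_E} gives Kraus operators K_i = <i|_E U |0>_E.
Number of Kraus operators = dim(H_env) = d_env
= 25

25


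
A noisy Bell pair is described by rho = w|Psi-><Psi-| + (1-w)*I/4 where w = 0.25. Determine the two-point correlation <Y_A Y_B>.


|Psi-> = (|01> - |10>)/sqrt(2)
For the pure Bell state, <Y_A Y_B> = -1 (Bell-state Pauli correlator).
The maximally-mixed part I/4 has tr(I/4 * P tensor P) = 0 for any traceless Pauli P.
So <Y_A Y_B>_rho = w * (-1) + (1 - w) * 0
= 0.25 * (-1)
= -0.2500

-0.2500


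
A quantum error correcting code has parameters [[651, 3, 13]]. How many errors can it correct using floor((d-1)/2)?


Code parameters: [[651, 3, 13]], distance d = 13.
Number of correctable errors = floor((d-1)/2)
= floor((13 - 1)/2)
= floor(12/2)
= 6

6


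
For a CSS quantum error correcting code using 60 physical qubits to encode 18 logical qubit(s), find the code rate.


Code rate R = k/n
= 18/60
= 0.3000

0.3000


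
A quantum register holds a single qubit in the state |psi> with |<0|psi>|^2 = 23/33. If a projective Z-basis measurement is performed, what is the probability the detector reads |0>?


|alpha|^2 = 23/33 = 0.6970
|beta|^2 = 1 - 23/33 = 10/33 = 0.3030
P(|0>) = |alpha|^2 = 0.6970

0.6970


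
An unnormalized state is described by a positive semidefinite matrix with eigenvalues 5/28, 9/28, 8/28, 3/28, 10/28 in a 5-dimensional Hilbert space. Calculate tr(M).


tr(M) = sum of eigenvalues
= 5/28 + 9/28 + 8/28 + 3/28 + 10/28
= 35/28
= 1.2500

1.2500


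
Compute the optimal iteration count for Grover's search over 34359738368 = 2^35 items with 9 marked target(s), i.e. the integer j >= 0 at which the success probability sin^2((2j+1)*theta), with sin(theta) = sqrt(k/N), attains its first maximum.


After j Grover iterations the success probability is P(j) = sin^2((2j+1)*theta), where sin(theta) = sqrt(k/N).
N = 2^35 = 34359738368, k = 9
sin(theta) = sqrt(k/N) = 1.618438983e-05
theta = arcsin(sqrt(k/N)) = 1.618438983e-05 rad
P(j) reaches its first maximum when (2j+1)*theta is as close as possible to pi/2, i.e. j = round(pi/(4*theta) - 1/2).
pi/(4*theta) - 1/2 = 48527.6294
(For comparison, the common estimate pi/4 * sqrt(N/k) = 48528.1294; the exact maximiser is used here.)
Optimal iterations = 48528

48528


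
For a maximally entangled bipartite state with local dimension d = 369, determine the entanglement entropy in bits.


For a maximally entangled state in d x d:
S = log2(d) = log2(369)
= 8.5275

8.5275


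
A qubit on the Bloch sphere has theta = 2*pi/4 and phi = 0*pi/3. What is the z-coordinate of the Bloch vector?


theta = 1.5708, phi = 0.0000
r_z = cos(theta) = 0.0000

0.0000


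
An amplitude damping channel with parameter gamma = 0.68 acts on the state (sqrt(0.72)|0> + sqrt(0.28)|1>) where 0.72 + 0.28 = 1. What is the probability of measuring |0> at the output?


For amplitude damping with parameter gamma on state sqrt(a)|0> + sqrt(b)|1>:
alpha^2 = 0.72, beta^2 = 0.28
P(|0>) = alpha^2 + gamma * beta^2
= 0.72 + 0.68 * 0.28
= 0.72 + 0.1904
= 0.9104

0.9104


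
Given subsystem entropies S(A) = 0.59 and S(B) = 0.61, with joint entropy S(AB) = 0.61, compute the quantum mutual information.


I(A:B) = S(A) + S(B) - S(AB)
= 0.59 + 0.61 - 0.61
= 0.5900

0.5900


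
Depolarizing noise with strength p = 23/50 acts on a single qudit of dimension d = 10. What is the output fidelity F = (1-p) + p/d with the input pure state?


F = (1-p) + p/d
= (1 - 0.4600) + 0.4600/10
= 0.5400 + 0.0460
= 0.5860

0.5860


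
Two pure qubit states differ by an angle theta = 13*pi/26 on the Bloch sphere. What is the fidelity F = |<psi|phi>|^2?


For states separated by angle theta on Bloch sphere:
F = cos^2(theta/2)
theta = 13*pi/26 = 1.5708
theta/2 = 0.7854
cos(theta/2) = 0.7071
F = 0.5000

0.5000


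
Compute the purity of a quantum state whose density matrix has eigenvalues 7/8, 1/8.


tr(rho^2) = sum of eigenvalues squared
= (7/8)^2 + (1/8)^2
= (49 + 1) / 64
= 50/64
= 0.7812

0.7812


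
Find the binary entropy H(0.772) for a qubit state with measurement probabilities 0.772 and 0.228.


S = -p*log2(p) - (1-p)*log2(1-p)
p = 0.7720, 1-p = 0.2280
= -0.7720 * log2(0.7720) - 0.2280 * log2(0.2280)
= -(-0.2882) - (-0.4863)
= 0.7745

0.7745


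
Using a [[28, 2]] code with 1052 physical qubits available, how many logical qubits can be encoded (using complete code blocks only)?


Each code block uses 28 physical qubits for 2 logical qubit(s).
Number of complete blocks = floor(1052 / 28) = 37
Logical qubits = 37 * 2
= 74

74


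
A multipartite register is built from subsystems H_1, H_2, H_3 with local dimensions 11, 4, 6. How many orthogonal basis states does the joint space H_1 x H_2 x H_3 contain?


dim(H_1 x H_2 x H_3) = 11 * 4 * 6
= 44 * 6
= 264

264


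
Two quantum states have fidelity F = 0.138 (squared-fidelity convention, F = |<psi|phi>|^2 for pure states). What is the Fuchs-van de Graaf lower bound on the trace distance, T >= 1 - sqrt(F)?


Fuchs-van de Graaf (squared-fidelity convention): 1 - sqrt(F) <= T <= sqrt(1 - F).
Lower bound: T >= 1 - sqrt(F)
sqrt(F) = sqrt(0.138) = 0.3715
T >= 1 - 0.3715
T >= 0.6285

0.6285


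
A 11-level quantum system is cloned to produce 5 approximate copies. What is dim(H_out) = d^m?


Output space = H^(tensor 5) where dim(H) = 11
dim = 11^5
= 121 (after 2 factors)
= 1331 (after 3 factors)
= 14641 (after 4 factors)
= 161051 (after 5 factors)
= 161051

161051


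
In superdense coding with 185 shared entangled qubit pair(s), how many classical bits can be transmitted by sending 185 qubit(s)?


Superdense coding allows 2 classical bits per shared entangled pair.
185 pair(s) -> 2 * 185 = 370 classical bits

370


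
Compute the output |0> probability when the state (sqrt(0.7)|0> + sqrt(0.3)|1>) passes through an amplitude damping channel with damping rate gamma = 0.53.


For amplitude damping with parameter gamma on state sqrt(a)|0> + sqrt(b)|1>:
alpha^2 = 0.7, beta^2 = 0.3
P(|0>) = alpha^2 + gamma * beta^2
= 0.7 + 0.53 * 0.3
= 0.7 + 0.1590
= 0.8590

0.8590


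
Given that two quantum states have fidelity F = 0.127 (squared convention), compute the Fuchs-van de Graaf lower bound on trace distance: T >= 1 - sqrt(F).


Fuchs-van de Graaf (squared-fidelity convention): 1 - sqrt(F) <= T <= sqrt(1 - F).
Lower bound: T >= 1 - sqrt(F)
sqrt(F) = sqrt(0.127) = 0.3564
T >= 1 - 0.3564
T >= 0.6436

0.6436


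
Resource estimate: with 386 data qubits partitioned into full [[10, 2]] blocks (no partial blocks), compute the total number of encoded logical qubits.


Each code block uses 10 physical qubits for 2 logical qubit(s).
Number of complete blocks = floor(386 / 10) = 38
Logical qubits = 38 * 2
= 76

76


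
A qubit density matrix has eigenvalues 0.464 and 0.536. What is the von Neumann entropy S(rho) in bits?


S = -p*log2(p) - (1-p)*log2(1-p)
p = 0.4640, 1-p = 0.5360
= -0.4640 * log2(0.4640) - 0.5360 * log2(0.5360)
= -(-0.5140) - (-0.4822)
= 0.9963

0.9963


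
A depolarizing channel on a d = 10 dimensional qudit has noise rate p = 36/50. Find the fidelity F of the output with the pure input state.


F = (1-p) + p/d
= (1 - 0.7200) + 0.7200/10
= 0.2800 + 0.0720
= 0.3520

0.3520


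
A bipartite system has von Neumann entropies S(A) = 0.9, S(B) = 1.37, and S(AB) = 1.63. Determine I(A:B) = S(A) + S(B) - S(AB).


I(A:B) = S(A) + S(B) - S(AB)
= 0.9 + 1.37 - 1.63
= 0.6400

0.6400


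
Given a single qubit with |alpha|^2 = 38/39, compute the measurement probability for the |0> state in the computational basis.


|alpha|^2 = 38/39 = 0.9744
|beta|^2 = 1 - 38/39 = 1/39 = 0.0256
P(|0>) = |alpha|^2 = 0.9744

0.9744


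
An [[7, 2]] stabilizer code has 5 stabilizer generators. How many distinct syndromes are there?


Each stabilizer generator gives a binary (+1 or -1) measurement outcome.
With 5 independent generators:
Total syndromes = 2^5
= 32

32


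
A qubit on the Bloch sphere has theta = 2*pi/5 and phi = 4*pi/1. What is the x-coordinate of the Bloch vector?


theta = 1.2566, phi = 12.5664
r_x = sin(theta)*cos(phi) = 0.9511 * 1.0000
r_x = 0.9511

0.9511


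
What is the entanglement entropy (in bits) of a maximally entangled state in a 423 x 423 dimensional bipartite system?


For a maximally entangled state in d x d:
S = log2(d) = log2(423)
= 8.7245

8.7245


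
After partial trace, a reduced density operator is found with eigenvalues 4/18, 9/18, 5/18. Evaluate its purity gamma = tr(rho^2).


tr(rho^2) = sum of eigenvalues squared
= (4/18)^2 + (9/18)^2 + (5/18)^2
= (16 + 81 + 25) / 324
= 122/324
= 0.3765

0.3765


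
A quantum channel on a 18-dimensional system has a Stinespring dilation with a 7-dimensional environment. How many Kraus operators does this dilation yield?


Tracing out the environment in an orthonormal basis {|i>_E} gives Kraus operators K_i = <i|_E U |0>_E.
Number of Kraus operators = dim(H_env) = d_env
= 7

7


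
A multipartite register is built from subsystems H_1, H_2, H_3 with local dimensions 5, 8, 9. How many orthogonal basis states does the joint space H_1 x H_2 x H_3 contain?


dim(H_1 x H_2 x H_3) = 5 * 8 * 9
= 40 * 9
= 360

360


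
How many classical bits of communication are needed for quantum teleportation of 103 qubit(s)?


Quantum teleportation requires 2 classical bits per qubit teleported.
103 qubit(s) -> 2 * 103 = 206 classical bits

206


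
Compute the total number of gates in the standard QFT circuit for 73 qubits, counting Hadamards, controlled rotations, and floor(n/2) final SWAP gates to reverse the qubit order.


Hadamard gates: 73
Controlled rotations: n*(n-1)/2 = 73*72/2 = 2628
SWAP gates: floor(n/2) = floor(73/2) = 36
Total = 73 + 2628 + 36
= 2737

2737


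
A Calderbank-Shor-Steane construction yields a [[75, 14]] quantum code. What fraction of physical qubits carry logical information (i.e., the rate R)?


Code rate R = k/n
= 14/75
= 0.1867

0.1867


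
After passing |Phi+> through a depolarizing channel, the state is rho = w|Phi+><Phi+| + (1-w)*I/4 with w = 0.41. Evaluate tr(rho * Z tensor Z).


|Phi+> = (|00> + |11>)/sqrt(2)
For the pure Bell state, <Z_A Z_B> = +1 (Bell-state Pauli correlator).
The maximally-mixed part I/4 has tr(I/4 * P tensor P) = 0 for any traceless Pauli P.
So <Z_A Z_B>_rho = w * (+1) + (1 - w) * 0
= 0.41 * (+1)
= 0.4100

0.4100


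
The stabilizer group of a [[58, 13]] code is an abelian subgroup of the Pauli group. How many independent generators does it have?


For an [[n,k]] stabilizer code:
Number of stabilizer generators = n - k
= 58 - 13
= 45

45


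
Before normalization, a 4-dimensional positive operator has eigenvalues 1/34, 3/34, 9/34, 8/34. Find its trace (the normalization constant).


tr(M) = sum of eigenvalues
= 1/34 + 3/34 + 9/34 + 8/34
= 21/34
= 0.6176

0.6176


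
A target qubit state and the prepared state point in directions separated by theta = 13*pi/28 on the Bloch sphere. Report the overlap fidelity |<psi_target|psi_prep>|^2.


For states separated by angle theta on Bloch sphere:
F = cos^2(theta/2)
theta = 13*pi/28 = 1.4586
theta/2 = 0.7293
cos(theta/2) = 0.7456
F = 0.5560

0.5560


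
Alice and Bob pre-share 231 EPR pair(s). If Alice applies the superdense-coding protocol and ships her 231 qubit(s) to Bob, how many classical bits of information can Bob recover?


Superdense coding allows 2 classical bits per shared entangled pair.
231 pair(s) -> 2 * 231 = 462 classical bits

462


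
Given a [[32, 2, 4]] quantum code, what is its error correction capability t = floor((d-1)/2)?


Code parameters: [[32, 2, 4]], distance d = 4.
Number of correctable errors = floor((d-1)/2)
= floor((4 - 1)/2)
= floor(3/2)
= 1

1


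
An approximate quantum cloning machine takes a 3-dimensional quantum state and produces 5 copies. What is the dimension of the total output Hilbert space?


Output space = H^(tensor 5) where dim(H) = 3
dim = 3^5
= 9 (after 2 factors)
= 27 (after 3 factors)
= 81 (after 4 factors)
= 243 (after 5 factors)
= 243

243


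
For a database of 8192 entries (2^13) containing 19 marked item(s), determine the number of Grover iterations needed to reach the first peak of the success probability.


After j Grover iterations the success probability is P(j) = sin^2((2j+1)*theta), where sin(theta) = sqrt(k/N).
N = 2^13 = 8192, k = 19
sin(theta) = sqrt(k/N) = 0.0481594844
theta = arcsin(sqrt(k/N)) = 0.04817812019 rad
P(j) reaches its first maximum when (2j+1)*theta is as close as possible to pi/2, i.e. j = round(pi/(4*theta) - 1/2).
pi/(4*theta) - 1/2 = 15.8020
(For comparison, the common estimate pi/4 * sqrt(N/k) = 16.3083; the exact maximiser is used here.)
Optimal iterations = 16

16


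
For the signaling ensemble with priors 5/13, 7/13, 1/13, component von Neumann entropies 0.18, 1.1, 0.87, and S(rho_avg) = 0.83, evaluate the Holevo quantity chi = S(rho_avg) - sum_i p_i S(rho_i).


chi = S(rho) - sum_i p_i * S(rho_i)
Weighted entropy = 5/13 * 0.18 + 7/13 * 1.1 + 1/13 * 0.87
= 0.7285
chi = 0.83 - 0.7285
= 0.1015

0.1015


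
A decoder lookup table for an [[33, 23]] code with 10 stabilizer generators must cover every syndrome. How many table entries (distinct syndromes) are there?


Each stabilizer generator gives a binary (+1 or -1) measurement outcome.
With 10 independent generators:
Total syndromes = 2^10
= 1024

1024


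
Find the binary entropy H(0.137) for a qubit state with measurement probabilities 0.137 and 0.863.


S = -p*log2(p) - (1-p)*log2(1-p)
p = 0.1370, 1-p = 0.8630
= -0.1370 * log2(0.1370) - 0.8630 * log2(0.8630)
= -(-0.3929) - (-0.1834)
= 0.5763

0.5763


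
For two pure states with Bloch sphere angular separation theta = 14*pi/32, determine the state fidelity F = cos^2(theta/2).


For states separated by angle theta on Bloch sphere:
F = cos^2(theta/2)
theta = 14*pi/32 = 1.3744
theta/2 = 0.6872
cos(theta/2) = 0.7730
F = 0.5975

0.5975


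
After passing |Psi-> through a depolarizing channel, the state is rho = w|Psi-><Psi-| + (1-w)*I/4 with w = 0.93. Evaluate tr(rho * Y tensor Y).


|Psi-> = (|01> - |10>)/sqrt(2)
For the pure Bell state, <Y_A Y_B> = -1 (Bell-state Pauli correlator).
The maximally-mixed part I/4 has tr(I/4 * P tensor P) = 0 for any traceless Pauli P.
So <Y_A Y_B>_rho = w * (-1) + (1 - w) * 0
= 0.93 * (-1)
= -0.9300

-0.9300


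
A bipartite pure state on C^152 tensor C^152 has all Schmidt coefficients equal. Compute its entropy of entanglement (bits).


For a maximally entangled state in d x d:
S = log2(d) = log2(152)
= 7.2479

7.2479


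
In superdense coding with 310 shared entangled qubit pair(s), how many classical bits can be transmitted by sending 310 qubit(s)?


Superdense coding allows 2 classical bits per shared entangled pair.
310 pair(s) -> 2 * 310 = 620 classical bits

620


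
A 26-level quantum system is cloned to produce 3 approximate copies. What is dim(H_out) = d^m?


Output space = H^(tensor 3) where dim(H) = 26
dim = 26^3
= 676 (after 2 factors)
= 17576 (after 3 factors)
= 17576

17576


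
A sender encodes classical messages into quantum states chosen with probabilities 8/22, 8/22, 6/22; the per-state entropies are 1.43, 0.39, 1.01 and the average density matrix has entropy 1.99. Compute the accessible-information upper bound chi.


chi = S(rho) - sum_i p_i * S(rho_i)
Weighted entropy = 8/22 * 1.43 + 8/22 * 0.39 + 6/22 * 1.01
= 0.9373
chi = 1.99 - 0.9373
= 1.0527

1.0527


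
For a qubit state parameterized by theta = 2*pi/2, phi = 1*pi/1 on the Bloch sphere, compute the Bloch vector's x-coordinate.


theta = 3.1416, phi = 3.1416
r_x = sin(theta)*cos(phi) = 0.0000 * -1.0000
r_x = 0.0000

0.0000


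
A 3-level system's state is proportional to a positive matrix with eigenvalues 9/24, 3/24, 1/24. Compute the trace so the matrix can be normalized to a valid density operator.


tr(M) = sum of eigenvalues
= 9/24 + 3/24 + 1/24
= 13/24
= 0.5417

0.5417


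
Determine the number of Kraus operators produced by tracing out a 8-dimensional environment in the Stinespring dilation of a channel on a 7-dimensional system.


Tracing out the environment in an orthonormal basis {|i>_E} gives Kraus operators K_i = <i|_E U |0>_E.
Number of Kraus operators = dim(H_env) = d_env
= 8

8


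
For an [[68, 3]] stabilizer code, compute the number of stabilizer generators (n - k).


For an [[n,k]] stabilizer code:
Number of stabilizer generators = n - k
= 68 - 3
= 65

65


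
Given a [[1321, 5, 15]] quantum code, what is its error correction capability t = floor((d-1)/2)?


Code parameters: [[1321, 5, 15]], distance d = 15.
Number of correctable errors = floor((d-1)/2)
= floor((15 - 1)/2)
= floor(14/2)
= 7

7


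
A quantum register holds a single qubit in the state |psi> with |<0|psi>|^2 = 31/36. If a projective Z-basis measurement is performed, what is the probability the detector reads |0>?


|alpha|^2 = 31/36 = 0.8611
|beta|^2 = 1 - 31/36 = 5/36 = 0.1389
P(|0>) = |alpha|^2 = 0.8611

0.8611


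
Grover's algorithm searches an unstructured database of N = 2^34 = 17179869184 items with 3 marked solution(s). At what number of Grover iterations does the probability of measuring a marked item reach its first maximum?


After j Grover iterations the success probability is P(j) = sin^2((2j+1)*theta), where sin(theta) = sqrt(k/N).
N = 2^34 = 17179869184, k = 3
sin(theta) = sqrt(k/N) = 1.321449896e-05
theta = arcsin(sqrt(k/N)) = 1.321449896e-05 rad
P(j) reaches its first maximum when (2j+1)*theta is as close as possible to pi/2, i.e. j = round(pi/(4*theta) - 1/2).
pi/(4*theta) - 1/2 = 59434.0776
(For comparison, the common estimate pi/4 * sqrt(N/k) = 59434.5776; the exact maximiser is used here.)
Optimal iterations = 59434

59434


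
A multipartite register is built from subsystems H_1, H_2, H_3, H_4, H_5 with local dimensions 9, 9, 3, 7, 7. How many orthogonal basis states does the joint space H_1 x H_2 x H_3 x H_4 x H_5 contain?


dim(H_1 x H_2 x H_3 x H_4 x H_5) = 9 * 9 * 3 * 7 * 7
= 81 * 3 * 7 * 7
= 243 * 7 * 7
= 1701 * 7
= 11907

11907


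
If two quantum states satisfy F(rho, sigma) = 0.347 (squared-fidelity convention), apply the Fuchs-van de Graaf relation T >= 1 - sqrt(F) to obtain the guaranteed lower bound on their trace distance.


Fuchs-van de Graaf (squared-fidelity convention): 1 - sqrt(F) <= T <= sqrt(1 - F).
Lower bound: T >= 1 - sqrt(F)
sqrt(F) = sqrt(0.347) = 0.5891
T >= 1 - 0.5891
T >= 0.4109

0.4109


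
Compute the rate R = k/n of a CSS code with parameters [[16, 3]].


Code rate R = k/n
= 3/16
= 0.1875

0.1875


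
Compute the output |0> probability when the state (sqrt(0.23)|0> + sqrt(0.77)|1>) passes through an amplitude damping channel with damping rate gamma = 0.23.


For amplitude damping with parameter gamma on state sqrt(a)|0> + sqrt(b)|1>:
alpha^2 = 0.23, beta^2 = 0.77
P(|0>) = alpha^2 + gamma * beta^2
= 0.23 + 0.23 * 0.77
= 0.23 + 0.1771
= 0.4071

0.4071


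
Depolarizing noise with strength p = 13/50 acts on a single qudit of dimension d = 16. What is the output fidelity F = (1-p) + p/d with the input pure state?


F = (1-p) + p/d
= (1 - 0.2600) + 0.2600/16
= 0.7400 + 0.0163
= 0.7562

0.7562


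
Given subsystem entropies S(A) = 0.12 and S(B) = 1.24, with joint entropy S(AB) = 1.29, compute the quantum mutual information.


I(A:B) = S(A) + S(B) - S(AB)
= 0.12 + 1.24 - 1.29
= 0.0700

0.0700


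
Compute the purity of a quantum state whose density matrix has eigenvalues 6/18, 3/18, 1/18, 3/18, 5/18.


tr(rho^2) = sum of eigenvalues squared
= (6/18)^2 + (3/18)^2 + (1/18)^2 + (3/18)^2 + (5/18)^2
= (36 + 9 + 1 + 9 + 25) / 324
= 80/324
= 0.2469

0.2469


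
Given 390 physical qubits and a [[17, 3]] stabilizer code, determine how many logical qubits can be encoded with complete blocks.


Each code block uses 17 physical qubits for 3 logical qubit(s).
Number of complete blocks = floor(390 / 17) = 22
Logical qubits = 22 * 3
= 66

66


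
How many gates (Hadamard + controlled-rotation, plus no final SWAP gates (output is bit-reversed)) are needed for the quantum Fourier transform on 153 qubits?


Hadamard gates: 153
Controlled rotations: n*(n-1)/2 = 153*152/2 = 11628
SWAP gates: 0 (omitted)
Total = 153 + 11628
= 11781

11781


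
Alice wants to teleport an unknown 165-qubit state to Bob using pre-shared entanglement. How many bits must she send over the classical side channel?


Quantum teleportation requires 2 classical bits per qubit teleported.
165 qubit(s) -> 2 * 165 = 330 classical bits

330


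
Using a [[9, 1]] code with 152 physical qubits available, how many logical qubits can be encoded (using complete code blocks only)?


Each code block uses 9 physical qubits for 1 logical qubit(s).
Number of complete blocks = floor(152 / 9) = 16
Logical qubits = 16 * 1
= 16

16


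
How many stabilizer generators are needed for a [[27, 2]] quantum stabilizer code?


For an [[n,k]] stabilizer code:
Number of stabilizer generators = n - k
= 27 - 2
= 25

25


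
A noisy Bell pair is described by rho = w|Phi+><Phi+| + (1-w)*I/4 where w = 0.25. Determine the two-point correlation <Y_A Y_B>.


|Phi+> = (|00> + |11>)/sqrt(2)
For the pure Bell state, <Y_A Y_B> = -1 (Bell-state Pauli correlator).
The maximally-mixed part I/4 has tr(I/4 * P tensor P) = 0 for any traceless Pauli P.
So <Y_A Y_B>_rho = w * (-1) + (1 - w) * 0
= 0.25 * (-1)
= -0.2500

-0.2500


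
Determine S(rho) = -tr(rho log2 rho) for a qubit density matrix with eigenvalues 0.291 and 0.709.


S = -p*log2(p) - (1-p)*log2(1-p)
p = 0.2910, 1-p = 0.7090
= -0.2910 * log2(0.2910) - 0.7090 * log2(0.7090)
= -(-0.5182) - (-0.3518)
= 0.8700

0.8700


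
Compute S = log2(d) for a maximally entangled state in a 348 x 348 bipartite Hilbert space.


For a maximally entangled state in d x d:
S = log2(d) = log2(348)
= 8.4429

8.4429


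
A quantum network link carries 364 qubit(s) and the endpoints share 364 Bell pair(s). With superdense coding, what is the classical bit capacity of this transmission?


Superdense coding allows 2 classical bits per shared entangled pair.
364 pair(s) -> 2 * 364 = 728 classical bits

728


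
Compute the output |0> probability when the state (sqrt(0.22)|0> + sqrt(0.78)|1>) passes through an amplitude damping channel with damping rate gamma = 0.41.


For amplitude damping with parameter gamma on state sqrt(a)|0> + sqrt(b)|1>:
alpha^2 = 0.22, beta^2 = 0.78
P(|0>) = alpha^2 + gamma * beta^2
= 0.22 + 0.41 * 0.78
= 0.22 + 0.3198
= 0.5398

0.5398


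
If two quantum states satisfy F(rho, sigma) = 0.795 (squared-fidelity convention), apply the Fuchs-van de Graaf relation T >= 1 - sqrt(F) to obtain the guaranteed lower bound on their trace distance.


Fuchs-van de Graaf (squared-fidelity convention): 1 - sqrt(F) <= T <= sqrt(1 - F).
Lower bound: T >= 1 - sqrt(F)
sqrt(F) = sqrt(0.795) = 0.8916
T >= 1 - 0.8916
T >= 0.1084

0.1084


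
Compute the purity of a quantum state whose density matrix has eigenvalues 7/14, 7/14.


tr(rho^2) = sum of eigenvalues squared
= (7/14)^2 + (7/14)^2
= (49 + 49) / 196
= 98/196
= 0.5000

0.5000


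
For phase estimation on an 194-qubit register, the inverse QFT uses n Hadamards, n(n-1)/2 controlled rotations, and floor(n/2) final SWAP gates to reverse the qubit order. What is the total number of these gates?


Hadamard gates: 194
Controlled rotations: n*(n-1)/2 = 194*193/2 = 18721
SWAP gates: floor(n/2) = floor(194/2) = 97
Total = 194 + 18721 + 97
= 19012

19012


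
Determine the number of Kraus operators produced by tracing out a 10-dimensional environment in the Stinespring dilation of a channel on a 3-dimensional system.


Tracing out the environment in an orthonormal basis {|i>_E} gives Kraus operators K_i = <i|_E U |0>_E.
Number of Kraus operators = dim(H_env) = d_env
= 10

10


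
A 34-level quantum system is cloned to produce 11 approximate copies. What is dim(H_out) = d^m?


Output space = H^(tensor 11) where dim(H) = 34
dim = 34^11
= 1156 (after 2 factors)
= 39304 (after 3 factors)
= 1336336 (after 4 factors)
= 45435424 (after 5 factors)
= 1544804416 (after 6 factors)
= 52523350144 (after 7 factors)
= 1785793904896 (after 8 factors)
= 60716992766464 (after 9 factors)
= 2064377754059776 (after 10 factors)
= 70188843638032384 (after 11 factors)
= 70188843638032384

70188843638032384


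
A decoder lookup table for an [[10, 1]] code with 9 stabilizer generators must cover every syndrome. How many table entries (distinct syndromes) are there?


Each stabilizer generator gives a binary (+1 or -1) measurement outcome.
With 9 independent generators:
Total syndromes = 2^9
= 512

512


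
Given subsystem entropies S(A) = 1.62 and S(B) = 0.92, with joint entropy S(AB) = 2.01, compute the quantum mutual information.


I(A:B) = S(A) + S(B) - S(AB)
= 1.62 + 0.92 - 2.01
= 0.5300

0.5300


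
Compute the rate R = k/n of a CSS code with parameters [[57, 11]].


Code rate R = k/n
= 11/57
= 0.1930

0.1930


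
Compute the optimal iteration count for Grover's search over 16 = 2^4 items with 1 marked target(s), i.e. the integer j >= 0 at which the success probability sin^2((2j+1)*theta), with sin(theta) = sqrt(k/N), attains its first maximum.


After j Grover iterations the success probability is P(j) = sin^2((2j+1)*theta), where sin(theta) = sqrt(k/N).
N = 2^4 = 16, k = 1
sin(theta) = sqrt(k/N) = 0.25
theta = arcsin(sqrt(k/N)) = 0.2526802551 rad
P(j) reaches its first maximum when (2j+1)*theta is as close as possible to pi/2, i.e. j = round(pi/(4*theta) - 1/2).
pi/(4*theta) - 1/2 = 2.6083
(For comparison, the common estimate pi/4 * sqrt(N/k) = 3.1416; the exact maximiser is used here.)
Optimal iterations = 3

3


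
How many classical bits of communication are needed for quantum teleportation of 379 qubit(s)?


Quantum teleportation requires 2 classical bits per qubit teleported.
379 qubit(s) -> 2 * 379 = 758 classical bits

758


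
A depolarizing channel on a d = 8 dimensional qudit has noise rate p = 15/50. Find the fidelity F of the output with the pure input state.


F = (1-p) + p/d
= (1 - 0.3000) + 0.3000/8
= 0.7000 + 0.0375
= 0.7375

0.7375


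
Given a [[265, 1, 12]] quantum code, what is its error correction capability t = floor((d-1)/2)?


Code parameters: [[265, 1, 12]], distance d = 12.
Number of correctable errors = floor((d-1)/2)
= floor((12 - 1)/2)
= floor(11/2)
= 5

5


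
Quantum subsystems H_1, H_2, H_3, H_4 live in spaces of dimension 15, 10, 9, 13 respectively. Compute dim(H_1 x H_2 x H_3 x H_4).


dim(H_1 x H_2 x H_3 x H_4) = 15 * 10 * 9 * 13
= 150 * 9 * 13
= 1350 * 13
= 17550

17550


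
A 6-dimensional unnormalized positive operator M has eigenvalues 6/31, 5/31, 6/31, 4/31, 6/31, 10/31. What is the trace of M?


tr(M) = sum of eigenvalues
= 6/31 + 5/31 + 6/31 + 4/31 + 6/31 + 10/31
= 37/31
= 1.1935

1.1935


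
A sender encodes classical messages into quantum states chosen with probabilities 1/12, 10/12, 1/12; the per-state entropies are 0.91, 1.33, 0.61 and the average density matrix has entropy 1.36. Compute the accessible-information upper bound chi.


chi = S(rho) - sum_i p_i * S(rho_i)
Weighted entropy = 1/12 * 0.91 + 10/12 * 1.33 + 1/12 * 0.61
= 1.2350
chi = 1.36 - 1.2350
= 0.1250

0.1250


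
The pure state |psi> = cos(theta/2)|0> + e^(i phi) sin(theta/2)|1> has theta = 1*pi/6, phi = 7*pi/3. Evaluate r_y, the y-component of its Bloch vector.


theta = 0.5236, phi = 7.3304
r_y = sin(theta)*sin(phi) = 0.5000 * 0.8660
r_y = 0.4330

0.4330


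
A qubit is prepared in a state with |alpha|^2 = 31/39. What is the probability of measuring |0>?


|alpha|^2 = 31/39 = 0.7949
|beta|^2 = 1 - 31/39 = 8/39 = 0.2051
P(|0>) = |alpha|^2 = 0.7949

0.7949


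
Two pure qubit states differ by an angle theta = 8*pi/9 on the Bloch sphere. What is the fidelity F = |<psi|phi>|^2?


For states separated by angle theta on Bloch sphere:
F = cos^2(theta/2)
theta = 8*pi/9 = 2.7925
theta/2 = 1.3963
cos(theta/2) = 0.1736
F = 0.0302

0.0302


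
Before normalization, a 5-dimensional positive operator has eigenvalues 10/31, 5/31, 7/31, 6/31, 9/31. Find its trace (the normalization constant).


tr(M) = sum of eigenvalues
= 10/31 + 5/31 + 7/31 + 6/31 + 9/31
= 37/31
= 1.1935

1.1935


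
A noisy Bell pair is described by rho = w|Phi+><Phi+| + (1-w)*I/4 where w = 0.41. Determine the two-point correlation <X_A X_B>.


|Phi+> = (|00> + |11>)/sqrt(2)
For the pure Bell state, <X_A X_B> = +1 (Bell-state Pauli correlator).
The maximally-mixed part I/4 has tr(I/4 * P tensor P) = 0 for any traceless Pauli P.
So <X_A X_B>_rho = w * (+1) + (1 - w) * 0
= 0.41 * (+1)
= 0.4100

0.4100


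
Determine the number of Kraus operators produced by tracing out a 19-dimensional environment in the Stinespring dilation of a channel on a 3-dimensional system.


Tracing out the environment in an orthonormal basis {|i>_E} gives Kraus operators K_i = <i|_E U |0>_E.
Number of Kraus operators = dim(H_env) = d_env
= 19

19


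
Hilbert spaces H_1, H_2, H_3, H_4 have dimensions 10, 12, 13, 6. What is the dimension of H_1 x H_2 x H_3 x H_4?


dim(H_1 x H_2 x H_3 x H_4) = 10 * 12 * 13 * 6
= 120 * 13 * 6
= 1560 * 6
= 9360

9360


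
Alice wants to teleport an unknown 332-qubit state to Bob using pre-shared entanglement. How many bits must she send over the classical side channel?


Quantum teleportation requires 2 classical bits per qubit teleported.
332 qubit(s) -> 2 * 332 = 664 classical bits

664


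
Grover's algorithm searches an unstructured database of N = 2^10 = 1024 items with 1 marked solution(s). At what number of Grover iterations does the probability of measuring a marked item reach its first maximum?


After j Grover iterations the success probability is P(j) = sin^2((2j+1)*theta), where sin(theta) = sqrt(k/N).
N = 2^10 = 1024, k = 1
sin(theta) = sqrt(k/N) = 0.03125
theta = arcsin(sqrt(k/N)) = 0.0312550885 rad
P(j) reaches its first maximum when (2j+1)*theta is as close as possible to pi/2, i.e. j = round(pi/(4*theta) - 1/2).
pi/(4*theta) - 1/2 = 24.6286
(For comparison, the common estimate pi/4 * sqrt(N/k) = 25.1327; the exact maximiser is used here.)
Optimal iterations = 25

25


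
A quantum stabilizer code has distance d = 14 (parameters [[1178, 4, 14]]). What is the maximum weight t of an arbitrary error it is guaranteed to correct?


Code parameters: [[1178, 4, 14]], distance d = 14.
Number of correctable errors = floor((d-1)/2)
= floor((14 - 1)/2)
= floor(13/2)
= 6

6


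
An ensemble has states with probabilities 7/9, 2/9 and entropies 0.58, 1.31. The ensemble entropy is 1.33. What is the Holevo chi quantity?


chi = S(rho) - sum_i p_i * S(rho_i)
Weighted entropy = 7/9 * 0.58 + 2/9 * 1.31
= 0.7422
chi = 1.33 - 0.7422
= 0.5878

0.5878


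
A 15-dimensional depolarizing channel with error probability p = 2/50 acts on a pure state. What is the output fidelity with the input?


F = (1-p) + p/d
= (1 - 0.0400) + 0.0400/15
= 0.9600 + 0.0027
= 0.9627

0.9627


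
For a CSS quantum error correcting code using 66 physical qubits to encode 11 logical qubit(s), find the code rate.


Code rate R = k/n
= 11/66
= 0.1667

0.1667


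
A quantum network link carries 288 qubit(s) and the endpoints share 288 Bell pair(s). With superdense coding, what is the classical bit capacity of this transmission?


Superdense coding allows 2 classical bits per shared entangled pair.
288 pair(s) -> 2 * 288 = 576 classical bits

576


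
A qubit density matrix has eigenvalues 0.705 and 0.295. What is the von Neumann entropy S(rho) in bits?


S = -p*log2(p) - (1-p)*log2(1-p)
p = 0.7050, 1-p = 0.2950
= -0.7050 * log2(0.7050) - 0.2950 * log2(0.2950)
= -(-0.3555) - (-0.5196)
= 0.8751

0.8751


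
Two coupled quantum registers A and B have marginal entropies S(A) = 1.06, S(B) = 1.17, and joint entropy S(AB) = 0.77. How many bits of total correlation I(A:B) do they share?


I(A:B) = S(A) + S(B) - S(AB)
= 1.06 + 1.17 - 0.77
= 1.4600

1.4600


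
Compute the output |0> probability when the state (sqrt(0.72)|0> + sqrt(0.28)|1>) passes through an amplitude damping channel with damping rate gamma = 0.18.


For amplitude damping with parameter gamma on state sqrt(a)|0> + sqrt(b)|1>:
alpha^2 = 0.72, beta^2 = 0.28
P(|0>) = alpha^2 + gamma * beta^2
= 0.72 + 0.18 * 0.28
= 0.72 + 0.0504
= 0.7704

0.7704


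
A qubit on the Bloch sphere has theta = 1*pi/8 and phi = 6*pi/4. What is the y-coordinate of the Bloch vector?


theta = 0.3927, phi = 4.7124
r_y = sin(theta)*sin(phi) = 0.3827 * -1.0000
r_y = -0.3827

-0.3827


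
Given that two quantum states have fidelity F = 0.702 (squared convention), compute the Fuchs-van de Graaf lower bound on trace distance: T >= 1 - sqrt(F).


Fuchs-van de Graaf (squared-fidelity convention): 1 - sqrt(F) <= T <= sqrt(1 - F).
Lower bound: T >= 1 - sqrt(F)
sqrt(F) = sqrt(0.702) = 0.8379
T >= 1 - 0.8379
T >= 0.1621

0.1621


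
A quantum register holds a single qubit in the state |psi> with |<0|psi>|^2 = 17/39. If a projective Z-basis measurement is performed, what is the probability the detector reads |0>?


|alpha|^2 = 17/39 = 0.4359
|beta|^2 = 1 - 17/39 = 22/39 = 0.5641
P(|0>) = |alpha|^2 = 0.4359

0.4359


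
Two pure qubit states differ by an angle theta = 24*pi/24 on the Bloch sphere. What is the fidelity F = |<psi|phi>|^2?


For states separated by angle theta on Bloch sphere:
F = cos^2(theta/2)
theta = 24*pi/24 = 3.1416
theta/2 = 1.5708
cos(theta/2) = 0.0000
F = 0.0000

0.0000


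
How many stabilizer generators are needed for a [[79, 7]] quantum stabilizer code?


For an [[n,k]] stabilizer code:
Number of stabilizer generators = n - k
= 79 - 7
= 72

72


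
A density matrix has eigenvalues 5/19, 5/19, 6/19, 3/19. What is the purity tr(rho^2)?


tr(rho^2) = sum of eigenvalues squared
= (5/19)^2 + (5/19)^2 + (6/19)^2 + (3/19)^2
= (25 + 25 + 36 + 9) / 361
= 95/361
= 0.2632

0.2632


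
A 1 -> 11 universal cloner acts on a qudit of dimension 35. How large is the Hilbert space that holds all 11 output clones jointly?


Output space = H^(tensor 11) where dim(H) = 35
dim = 35^11
= 1225 (after 2 factors)
= 42875 (after 3 factors)
= 1500625 (after 4 factors)
= 52521875 (after 5 factors)
= 1838265625 (after 6 factors)
= 64339296875 (after 7 factors)
= 2251875390625 (after 8 factors)
= 78815638671875 (after 9 factors)
= 2758547353515625 (after 10 factors)
= 96549157373046875 (after 11 factors)
= 96549157373046875

96549157373046875


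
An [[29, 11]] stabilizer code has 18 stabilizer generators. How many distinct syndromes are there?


Each stabilizer generator gives a binary (+1 or -1) measurement outcome.
With 18 independent generators:
Total syndromes = 2^18
= 262144

262144


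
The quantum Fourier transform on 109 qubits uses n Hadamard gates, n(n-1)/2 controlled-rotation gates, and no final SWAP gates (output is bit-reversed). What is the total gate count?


Hadamard gates: 109
Controlled rotations: n*(n-1)/2 = 109*108/2 = 5886
SWAP gates: 0 (omitted)
Total = 109 + 5886
= 5995

5995


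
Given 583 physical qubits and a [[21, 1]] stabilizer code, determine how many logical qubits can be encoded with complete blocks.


Each code block uses 21 physical qubits for 1 logical qubit(s).
Number of complete blocks = floor(583 / 21) = 27
Logical qubits = 27 * 1
= 27

27


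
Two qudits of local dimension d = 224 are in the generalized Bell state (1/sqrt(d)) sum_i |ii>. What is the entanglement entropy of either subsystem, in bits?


For a maximally entangled state in d x d:
S = log2(d) = log2(224)
= 7.8074

7.8074


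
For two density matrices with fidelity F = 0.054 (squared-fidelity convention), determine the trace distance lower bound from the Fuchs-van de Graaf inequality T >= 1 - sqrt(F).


Fuchs-van de Graaf (squared-fidelity convention): 1 - sqrt(F) <= T <= sqrt(1 - F).
Lower bound: T >= 1 - sqrt(F)
sqrt(F) = sqrt(0.054) = 0.2324
T >= 1 - 0.2324
T >= 0.7676

0.7676


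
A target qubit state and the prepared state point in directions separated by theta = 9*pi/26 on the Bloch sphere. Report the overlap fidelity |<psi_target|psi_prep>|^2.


For states separated by angle theta on Bloch sphere:
F = cos^2(theta/2)
theta = 9*pi/26 = 1.0875
theta/2 = 0.5437
cos(theta/2) = 0.8558
F = 0.7324

0.7324


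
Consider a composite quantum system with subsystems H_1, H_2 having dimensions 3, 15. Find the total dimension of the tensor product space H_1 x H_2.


dim(H_1 x H_2) = 3 * 15
= 45

45


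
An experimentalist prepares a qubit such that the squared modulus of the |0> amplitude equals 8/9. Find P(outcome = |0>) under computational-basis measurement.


|alpha|^2 = 8/9 = 0.8889
|beta|^2 = 1 - 8/9 = 1/9 = 0.1111
P(|0>) = |alpha|^2 = 0.8889

0.8889
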